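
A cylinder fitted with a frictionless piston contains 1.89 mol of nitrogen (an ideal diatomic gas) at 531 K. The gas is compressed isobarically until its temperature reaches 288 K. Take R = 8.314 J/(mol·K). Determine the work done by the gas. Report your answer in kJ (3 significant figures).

Isobaric: W = P ΔV = nR ΔT.
W = (1.89)(8.314)(288 − 531) = -3818 J.

W ≈ -3.82 kJ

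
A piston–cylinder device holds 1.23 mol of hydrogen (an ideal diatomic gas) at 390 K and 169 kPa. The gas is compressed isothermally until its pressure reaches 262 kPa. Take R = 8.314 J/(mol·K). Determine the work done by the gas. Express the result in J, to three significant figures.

Isothermal process: W = nRT ln(V₂/V₁) = nRT ln(P₁/P₂).
W = (1.23)(8.314)(390) × ln(169/262)
  = 3988 × ln(0.645) = 3988 × -0.4384
W_by_gas = -1749 J.

W ≈ -1750 J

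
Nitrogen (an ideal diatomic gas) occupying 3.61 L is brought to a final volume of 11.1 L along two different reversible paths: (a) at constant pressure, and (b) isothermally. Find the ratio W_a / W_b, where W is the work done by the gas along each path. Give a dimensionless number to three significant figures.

W_a / W_b ≈ 1.85

Path (a) isobaric: W = P₁(V₂ − V₁) → W_a/(P₁V₁) = 2.075.
Path (b) isothermal: W = P₁V₁ ln(V₂/V₁) → W_b/(P₁V₁) = 1.123.
W_a / W_b = 2.075 / 1.123 = 1.847.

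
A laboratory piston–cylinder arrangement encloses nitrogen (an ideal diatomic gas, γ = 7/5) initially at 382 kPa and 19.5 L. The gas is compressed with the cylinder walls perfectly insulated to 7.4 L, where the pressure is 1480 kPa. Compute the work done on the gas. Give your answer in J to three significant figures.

W ≈ 8760 J

Adiabatic: W = (P₁V₁ − P₂V₂)/(γ − 1) with γ = 7/5.
P₁V₁ = 7449 J, P₂V₂ = 10952 J.
W = (7449 − 10952) / 0.4 = -8758 J.
Work on gas = −W_by = 8758 J.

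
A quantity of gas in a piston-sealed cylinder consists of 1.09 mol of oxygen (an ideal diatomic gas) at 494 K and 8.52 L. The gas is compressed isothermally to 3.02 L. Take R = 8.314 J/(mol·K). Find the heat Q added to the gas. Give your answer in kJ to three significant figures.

Q ≈ -4.64 kJ

Isothermal ⇒ ΔU = 0, so Q = W = nRT ln(V₂/V₁).
Q = (1.09)(8.314)(494) ln(3.02/8.52) = 4477 × -1.037 = -4643 J.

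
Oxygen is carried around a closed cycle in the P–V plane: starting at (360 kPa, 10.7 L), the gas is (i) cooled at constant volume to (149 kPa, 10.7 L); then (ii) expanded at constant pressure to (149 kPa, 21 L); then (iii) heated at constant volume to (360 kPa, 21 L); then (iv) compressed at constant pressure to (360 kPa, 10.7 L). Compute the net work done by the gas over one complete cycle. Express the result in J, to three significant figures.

Constant-volume legs do no work.
W(ii) = (149)(21 − 10.7) = 1535 J; W(iv) = (360)(10.7 − 21) = -3708 J.
W_net = 1535 − 3708 = -2173 J (the counter-clockwise enclosed area).

W_net ≈ -2170 J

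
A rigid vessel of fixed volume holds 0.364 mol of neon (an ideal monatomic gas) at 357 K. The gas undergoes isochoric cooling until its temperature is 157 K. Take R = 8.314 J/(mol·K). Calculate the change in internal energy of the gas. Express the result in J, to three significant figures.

ΔU ≈ -908 J

Constant volume ⇒ W = 0, so Q = ΔU = nCᵥΔT with Cᵥ = 3R/2 = 12.47 J/(mol·K).
ΔU = (0.364)(12.47)(157 − 357) = -907.9 J.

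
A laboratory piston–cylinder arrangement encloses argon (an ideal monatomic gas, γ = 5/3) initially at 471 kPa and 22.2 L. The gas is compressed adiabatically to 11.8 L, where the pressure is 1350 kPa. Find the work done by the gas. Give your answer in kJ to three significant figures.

Adiabatic: W = (P₁V₁ − P₂V₂)/(γ − 1) with γ = 5/3.
P₁V₁ = 10456 J, P₂V₂ = 15930 J.
W = (10456 − 15930) / 0.6667 = -8211 J.

W ≈ -8.21 kJ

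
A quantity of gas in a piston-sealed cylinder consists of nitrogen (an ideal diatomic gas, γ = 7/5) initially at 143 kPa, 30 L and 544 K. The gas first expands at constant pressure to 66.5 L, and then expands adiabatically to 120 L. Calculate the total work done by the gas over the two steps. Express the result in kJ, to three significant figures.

W_total ≈ 10.2 kJ

Step 1 (isobaric): W = PΔV = (143 kPa)(66.5 − 30 L) = 5220 J.
After step 1: P = 143 kPa, V = 66.5 L, T = 1206 K.
Step 2 (adiabatic): W = (P₁V₁ − P₂V₂)/(γ−1) = (9510 − 7510)/0.4 = 5000 J.
W_total = 5220 + 5000 = 10219 J.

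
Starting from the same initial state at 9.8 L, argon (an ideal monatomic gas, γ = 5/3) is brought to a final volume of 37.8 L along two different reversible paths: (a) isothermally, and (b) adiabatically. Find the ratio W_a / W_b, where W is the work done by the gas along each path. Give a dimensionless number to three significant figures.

Path (a) isothermal: W = P₁V₁ ln(V₂/V₁) → W_a/(P₁V₁) = 1.35.
Path (b) adiabatic: W = P₁V₁(1 − (V₁/V₂)^(γ−1))/(γ−1) → W_b/(P₁V₁) = 0.8901.
W_a / W_b = 1.35 / 0.8901 = 1.517.

W_a / W_b ≈ 1.52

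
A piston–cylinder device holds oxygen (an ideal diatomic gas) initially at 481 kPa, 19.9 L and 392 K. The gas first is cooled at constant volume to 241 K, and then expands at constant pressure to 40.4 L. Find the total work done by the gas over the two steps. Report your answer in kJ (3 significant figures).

Step 1 (isochoric): W = 0 (constant volume).
After step 1: P = 295.7 kPa (V unchanged).
Step 2 (isobaric): W = PΔV = (295.7 kPa)(40.4 − 19.9 L) = 6062 J.
W_total = 0 + 6062 = 6062 J.

W_total ≈ 6.06 kJ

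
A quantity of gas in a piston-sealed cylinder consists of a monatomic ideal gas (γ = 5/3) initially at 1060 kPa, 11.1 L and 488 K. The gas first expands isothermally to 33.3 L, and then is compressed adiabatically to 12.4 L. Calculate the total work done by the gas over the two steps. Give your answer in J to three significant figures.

W_total ≈ -3520 J

Step 1 (isothermal): W = P₁V₁ ln(V₂/V₁) = (11766) ln(33.3/11.1) = 12926 J.
After step 1: P = 353.3 kPa, V = 33.3 L, T = 488 K.
Step 2 (adiabatic): W = (P₁V₁ − P₂V₂)/(γ−1) = (11766 − 22732)/0.667 = -16449 J.
W_total = 12926 − 16449 = -3523 J.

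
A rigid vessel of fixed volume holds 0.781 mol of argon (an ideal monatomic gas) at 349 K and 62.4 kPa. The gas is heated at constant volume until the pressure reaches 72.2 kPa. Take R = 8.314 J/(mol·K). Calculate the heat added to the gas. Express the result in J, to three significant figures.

Constant volume ⇒ W = 0, so Q = ΔU = nCᵥΔT with Cᵥ = 3R/2 = 12.47 J/(mol·K).
At constant V, T₂/T₁ = P₂/P₁ ⇒ ΔT = T₁(P₂/P₁ − 1) = 349·(72.2/62.4 − 1) = 54.81 K.
ΔU = (0.781)(12.47)(54.81) = 533.8 J.

Q ≈ 534 J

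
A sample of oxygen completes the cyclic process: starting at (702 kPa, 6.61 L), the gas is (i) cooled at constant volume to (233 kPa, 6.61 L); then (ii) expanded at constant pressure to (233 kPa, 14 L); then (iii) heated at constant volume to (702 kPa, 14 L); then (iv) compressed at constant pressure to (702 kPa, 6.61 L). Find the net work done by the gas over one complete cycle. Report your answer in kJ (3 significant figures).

W_net ≈ -3.47 kJ

Constant-volume legs do no work.
W(ii) = (233)(14 − 6.61) = 1722 J; W(iv) = (702)(6.61 − 14) = -5188 J.
W_net = 1722 − 5188 = -3466 J (the counter-clockwise enclosed area).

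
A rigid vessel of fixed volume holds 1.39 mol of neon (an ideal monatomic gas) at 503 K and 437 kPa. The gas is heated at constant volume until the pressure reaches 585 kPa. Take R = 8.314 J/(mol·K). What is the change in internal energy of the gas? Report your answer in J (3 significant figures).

Constant volume ⇒ W = 0, so Q = ΔU = nCᵥΔT with Cᵥ = 3R/2 = 12.47 J/(mol·K).
At constant V, T₂/T₁ = P₂/P₁ ⇒ ΔT = T₁(P₂/P₁ − 1) = 503·(585/437 − 1) = 170.4 K.
ΔU = (1.39)(12.47)(170.4) = 2953 J.

ΔU ≈ 2950 J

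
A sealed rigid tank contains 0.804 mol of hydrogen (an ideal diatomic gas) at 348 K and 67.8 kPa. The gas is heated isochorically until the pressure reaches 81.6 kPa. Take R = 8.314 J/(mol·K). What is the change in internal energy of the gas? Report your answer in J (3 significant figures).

Constant volume ⇒ W = 0, so Q = ΔU = nCᵥΔT with Cᵥ = 5R/2 = 20.79 J/(mol·K).
At constant V, T₂/T₁ = P₂/P₁ ⇒ ΔT = T₁(P₂/P₁ − 1) = 348·(81.6/67.8 − 1) = 70.83 K.
ΔU = (0.804)(20.79)(70.83) = 1184 J.

ΔU ≈ 1180 J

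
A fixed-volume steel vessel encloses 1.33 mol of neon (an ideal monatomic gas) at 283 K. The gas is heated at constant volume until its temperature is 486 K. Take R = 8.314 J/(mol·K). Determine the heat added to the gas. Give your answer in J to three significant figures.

Q ≈ 3370 J

Constant volume ⇒ W = 0, so Q = ΔU = nCᵥΔT with Cᵥ = 3R/2 = 12.47 J/(mol·K).
ΔU = (1.33)(12.47)(486 − 283) = 3367 J.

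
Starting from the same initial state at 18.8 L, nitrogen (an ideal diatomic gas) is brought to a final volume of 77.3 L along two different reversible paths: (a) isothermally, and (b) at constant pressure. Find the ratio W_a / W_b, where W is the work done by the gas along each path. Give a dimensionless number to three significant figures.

Path (a) isothermal: W = P₁V₁ ln(V₂/V₁) → W_a/(P₁V₁) = 1.414.
Path (b) isobaric: W = P₁(V₂ − V₁) → W_b/(P₁V₁) = 3.112.
W_a / W_b = 1.414 / 3.112 = 0.4544.

W_a / W_b ≈ 0.454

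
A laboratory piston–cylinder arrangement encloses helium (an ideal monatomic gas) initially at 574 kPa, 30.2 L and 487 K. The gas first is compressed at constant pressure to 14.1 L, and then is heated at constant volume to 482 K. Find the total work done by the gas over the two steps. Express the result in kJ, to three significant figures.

W_total ≈ -9.24 kJ

Step 1 (isobaric): W = PΔV = (574 kPa)(14.1 − 30.2 L) = -9241 J.
Step 2 (isochoric): W = 0 (constant volume).
W_total = -9241 + 0 = -9241 J.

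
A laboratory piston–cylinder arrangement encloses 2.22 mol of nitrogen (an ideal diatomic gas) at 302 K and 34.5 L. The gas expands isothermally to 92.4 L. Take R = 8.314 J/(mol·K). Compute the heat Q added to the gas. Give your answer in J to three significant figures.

Isothermal ⇒ ΔU = 0, so Q = W = nRT ln(V₂/V₁).
Q = (2.22)(8.314)(302) ln(92.4/34.5) = 5574 × 0.9852 = 5491 J.

Q ≈ 5490 J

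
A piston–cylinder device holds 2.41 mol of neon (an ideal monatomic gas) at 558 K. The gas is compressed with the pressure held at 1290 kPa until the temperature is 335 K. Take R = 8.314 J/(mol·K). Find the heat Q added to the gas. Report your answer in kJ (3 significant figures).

Isobaric: W = nRΔT = (2.41)(8.314)(-223) = -4468 J.
ΔU = nCᵥΔT with Cᵥ = 3R/2: ΔU = (2.41)(12.47)(-223) = -6702 J.
Q = ΔU + W = -6702 − 4468 = -11170 J.

Q ≈ -11.2 kJ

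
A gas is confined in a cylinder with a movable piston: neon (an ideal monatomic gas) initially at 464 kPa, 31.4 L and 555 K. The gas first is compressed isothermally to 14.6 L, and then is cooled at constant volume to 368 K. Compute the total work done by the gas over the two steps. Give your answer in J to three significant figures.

W_total ≈ -11200 J

Step 1 (isothermal): W = P₁V₁ ln(V₂/V₁) = (14570) ln(14.6/31.4) = -11157 J.
Step 2 (isochoric): W = 0 (constant volume).
W_total = -11157 + 0 = -11157 J.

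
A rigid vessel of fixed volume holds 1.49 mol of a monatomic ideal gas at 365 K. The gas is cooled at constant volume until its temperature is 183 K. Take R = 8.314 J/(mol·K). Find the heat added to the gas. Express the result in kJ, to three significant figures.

Constant volume ⇒ W = 0, so Q = ΔU = nCᵥΔT with Cᵥ = 3R/2 = 12.47 J/(mol·K).
ΔU = (1.49)(12.47)(183 − 365) = -3382 J.

Q ≈ -3.38 kJ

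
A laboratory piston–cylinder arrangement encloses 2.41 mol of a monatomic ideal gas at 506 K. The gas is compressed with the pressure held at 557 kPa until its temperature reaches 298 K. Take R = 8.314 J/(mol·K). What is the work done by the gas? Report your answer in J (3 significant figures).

W ≈ -4170 J

Isobaric: W = P ΔV = nR ΔT.
W = (2.41)(8.314)(298 − 506) = -4168 J.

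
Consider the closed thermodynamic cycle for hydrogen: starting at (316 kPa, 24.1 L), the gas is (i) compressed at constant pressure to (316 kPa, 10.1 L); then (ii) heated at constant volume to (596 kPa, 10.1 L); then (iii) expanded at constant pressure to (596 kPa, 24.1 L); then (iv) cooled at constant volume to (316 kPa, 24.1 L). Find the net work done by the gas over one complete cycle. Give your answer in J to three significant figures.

W_net ≈ 3920 J

Constant-volume legs do no work.
W(i) = (316)(10.1 − 24.1) = -4424 J; W(iii) = (596)(24.1 − 10.1) = 8344 J.
W_net = -4424 + 8344 = 3920 J (the clockwise enclosed area).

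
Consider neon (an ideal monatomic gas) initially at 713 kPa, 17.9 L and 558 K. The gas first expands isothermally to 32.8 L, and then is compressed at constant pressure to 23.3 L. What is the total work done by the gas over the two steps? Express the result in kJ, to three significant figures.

W_total ≈ 4.03 kJ

Step 1 (isothermal): W = P₁V₁ ln(V₂/V₁) = (12763) ln(32.8/17.9) = 7729 J.
After step 1: P = 389.1 kPa, V = 32.8 L, T = 558 K.
Step 2 (isobaric): W = PΔV = (389.1 kPa)(23.3 − 32.8 L) = -3697 J.
W_total = 7729 − 3697 = 4033 J.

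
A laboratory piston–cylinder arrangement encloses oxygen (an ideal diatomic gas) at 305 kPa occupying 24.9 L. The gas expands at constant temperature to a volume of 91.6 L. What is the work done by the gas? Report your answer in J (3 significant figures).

W ≈ 9890 J

Isothermal: W = nRT ln(V₂/V₁) = P₁V₁ ln(V₂/V₁).
P₁V₁ = (305 kPa)(24.9 L) = 7594 J.
W = 7594 × ln(91.6/24.9) = 7594 × 1.303
W_by_gas = 9892 J.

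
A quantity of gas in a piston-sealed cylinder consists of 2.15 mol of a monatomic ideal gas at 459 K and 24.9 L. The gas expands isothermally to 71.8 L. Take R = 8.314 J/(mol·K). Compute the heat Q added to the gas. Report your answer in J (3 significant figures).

Q ≈ 8690 J

Isothermal ⇒ ΔU = 0, so Q = W = nRT ln(V₂/V₁).
Q = (2.15)(8.314)(459) ln(71.8/24.9) = 8205 × 1.059 = 8689 J.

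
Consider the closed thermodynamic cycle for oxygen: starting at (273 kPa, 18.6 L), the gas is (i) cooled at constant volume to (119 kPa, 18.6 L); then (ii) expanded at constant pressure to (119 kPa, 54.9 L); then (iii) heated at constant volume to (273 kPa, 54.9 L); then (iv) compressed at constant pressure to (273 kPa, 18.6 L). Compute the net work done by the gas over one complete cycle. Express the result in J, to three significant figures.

W_net ≈ -5590 J

Constant-volume legs do no work.
W(ii) = (119)(54.9 − 18.6) = 4320 J; W(iv) = (273)(18.6 − 54.9) = -9910 J.
W_net = 4320 − 9910 = -5590 J (the counter-clockwise enclosed area).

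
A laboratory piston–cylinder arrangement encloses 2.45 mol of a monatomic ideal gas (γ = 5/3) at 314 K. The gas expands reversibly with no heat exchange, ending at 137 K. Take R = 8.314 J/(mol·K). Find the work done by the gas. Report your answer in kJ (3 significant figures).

W ≈ 5.41 kJ

Adiabatic ⇒ Q = 0, so W_by = −ΔU = nCᵥ(T₁ − T₂).
Cᵥ = 3R/2 = 12.47 J/(mol·K).
W = (2.45)(12.47)(314 − 137) = 5408 J.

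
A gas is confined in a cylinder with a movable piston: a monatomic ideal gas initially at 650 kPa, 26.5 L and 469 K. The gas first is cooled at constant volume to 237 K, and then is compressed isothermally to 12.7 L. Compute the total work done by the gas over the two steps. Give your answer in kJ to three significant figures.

W_total ≈ -6.40 kJ

Step 1 (isochoric): W = 0 (constant volume).
After step 1: P = 328.5 kPa (V unchanged).
Step 2 (isothermal): W = P₁V₁ ln(V₂/V₁) = (8704) ln(12.7/26.5) = -6402 J.
W_total = 0 − 6402 = -6402 J.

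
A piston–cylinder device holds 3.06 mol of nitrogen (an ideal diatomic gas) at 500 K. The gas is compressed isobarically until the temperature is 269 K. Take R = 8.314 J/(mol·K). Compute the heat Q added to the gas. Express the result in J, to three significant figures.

Isobaric: W = nRΔT = (3.06)(8.314)(-231) = -5877 J.
ΔU = nCᵥΔT with Cᵥ = 5R/2: ΔU = (3.06)(20.79)(-231) = -14692 J.
Q = ΔU + W = -14692 − 5877 = -20569 J.

Q ≈ -20600 J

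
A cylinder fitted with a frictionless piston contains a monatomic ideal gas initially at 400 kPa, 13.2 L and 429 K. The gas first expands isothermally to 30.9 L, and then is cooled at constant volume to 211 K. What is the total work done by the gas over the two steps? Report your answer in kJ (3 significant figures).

W_total ≈ 4.49 kJ

Step 1 (isothermal): W = P₁V₁ ln(V₂/V₁) = (5280) ln(30.9/13.2) = 4491 J.
Step 2 (isochoric): W = 0 (constant volume).
W_total = 4491 + 0 = 4491 J.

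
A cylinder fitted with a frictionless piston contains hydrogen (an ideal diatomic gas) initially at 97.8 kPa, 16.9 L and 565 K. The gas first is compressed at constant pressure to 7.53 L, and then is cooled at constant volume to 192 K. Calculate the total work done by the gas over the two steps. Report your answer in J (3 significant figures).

W_total ≈ -916 J

Step 1 (isobaric): W = PΔV = (97.8 kPa)(7.53 − 16.9 L) = -916.4 J.
Step 2 (isochoric): W = 0 (constant volume).
W_total = -916.4 + 0 = -916.4 J.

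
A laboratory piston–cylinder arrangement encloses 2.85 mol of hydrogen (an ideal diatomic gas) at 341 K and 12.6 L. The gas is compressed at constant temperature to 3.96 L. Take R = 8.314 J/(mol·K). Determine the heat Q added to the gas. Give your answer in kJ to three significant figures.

Isothermal ⇒ ΔU = 0, so Q = W = nRT ln(V₂/V₁).
Q = (2.85)(8.314)(341) ln(3.96/12.6) = 8080 × -1.157 = -9352 J.

Q ≈ -9.35 kJ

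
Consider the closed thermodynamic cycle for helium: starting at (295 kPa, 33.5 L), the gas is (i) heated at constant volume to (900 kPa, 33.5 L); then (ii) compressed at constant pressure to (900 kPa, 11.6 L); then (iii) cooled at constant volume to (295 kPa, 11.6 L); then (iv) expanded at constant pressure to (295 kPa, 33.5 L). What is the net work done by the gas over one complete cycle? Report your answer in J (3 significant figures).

Constant-volume legs do no work.
W(ii) = (900)(11.6 − 33.5) = -19710 J; W(iv) = (295)(33.5 − 11.6) = 6460 J.
W_net = -19710 + 6460 = -13250 J (the counter-clockwise enclosed area).

W_net ≈ -13200 J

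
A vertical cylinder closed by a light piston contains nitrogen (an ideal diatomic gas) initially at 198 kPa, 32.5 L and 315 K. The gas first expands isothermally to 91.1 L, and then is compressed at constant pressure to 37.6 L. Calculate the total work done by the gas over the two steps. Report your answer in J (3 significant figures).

Step 1 (isothermal): W = P₁V₁ ln(V₂/V₁) = (6435) ln(91.1/32.5) = 6633 J.
After step 1: P = 70.64 kPa, V = 91.1 L, T = 315 K.
Step 2 (isobaric): W = PΔV = (70.64 kPa)(37.6 − 91.1 L) = -3779 J.
W_total = 6633 − 3779 = 2854 J.

W_total ≈ 2850 J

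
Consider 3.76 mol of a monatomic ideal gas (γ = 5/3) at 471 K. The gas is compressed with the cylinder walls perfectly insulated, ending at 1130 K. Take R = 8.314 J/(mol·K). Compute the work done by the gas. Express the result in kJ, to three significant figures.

W ≈ -30.9 kJ

Adiabatic ⇒ Q = 0, so W_by = −ΔU = nCᵥ(T₁ − T₂).
Cᵥ = 3R/2 = 12.47 J/(mol·K).
W = (3.76)(12.47)(471 − 1130) = -30901 J.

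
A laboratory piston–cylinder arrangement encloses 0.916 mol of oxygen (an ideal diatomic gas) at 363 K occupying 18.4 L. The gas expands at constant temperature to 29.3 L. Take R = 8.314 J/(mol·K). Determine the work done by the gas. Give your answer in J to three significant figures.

W ≈ 1290 J

Isothermal: W = nRT ln(V₂/V₁).
W = (0.916)(8.314)(363) × ln(29.3/18.4)
  = 2764 × 0.4652
W_by_gas = 1286 J.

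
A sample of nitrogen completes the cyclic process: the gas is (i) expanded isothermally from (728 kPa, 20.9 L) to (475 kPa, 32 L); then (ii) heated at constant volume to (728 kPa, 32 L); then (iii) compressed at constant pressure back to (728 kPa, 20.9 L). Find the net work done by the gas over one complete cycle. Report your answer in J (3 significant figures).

W_net ≈ -1600 J

Leg (i): W = PᵢVᵢ ln(V_f/Vᵢ) = (15215) ln(32/20.9) = 6481 J.
Leg (ii): W = 0.
Leg (iii): W = PΔV = (728)(20.9 − 32) = -8081 J.
W_net = 6481 − 8081 = -1599 J.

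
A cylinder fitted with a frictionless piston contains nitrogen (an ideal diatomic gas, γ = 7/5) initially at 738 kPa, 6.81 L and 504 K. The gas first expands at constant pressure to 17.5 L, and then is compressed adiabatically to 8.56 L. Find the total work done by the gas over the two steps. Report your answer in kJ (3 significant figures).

Step 1 (isobaric): W = PΔV = (738 kPa)(17.5 − 6.81 L) = 7889 J.
After step 1: P = 738 kPa, V = 17.5 L, T = 1295 K.
Step 2 (adiabatic): W = (P₁V₁ − P₂V₂)/(γ−1) = (12915 − 17192)/0.4 = -10692 J.
W_total = 7889 − 10692 = -2803 J.

W_total ≈ -2.80 kJ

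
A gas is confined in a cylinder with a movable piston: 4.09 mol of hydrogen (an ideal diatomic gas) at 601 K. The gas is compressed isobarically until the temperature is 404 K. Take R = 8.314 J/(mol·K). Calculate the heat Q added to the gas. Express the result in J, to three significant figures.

Q ≈ -23400 J

Isobaric: W = nRΔT = (4.09)(8.314)(-197) = -6699 J.
ΔU = nCᵥΔT with Cᵥ = 5R/2: ΔU = (4.09)(20.79)(-197) = -16747 J.
Q = ΔU + W = -16747 − 6699 = -23446 J.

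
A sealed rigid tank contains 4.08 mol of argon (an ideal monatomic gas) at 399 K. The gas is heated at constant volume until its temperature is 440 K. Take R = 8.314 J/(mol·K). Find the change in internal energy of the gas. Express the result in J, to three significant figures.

ΔU ≈ 2090 J

Constant volume ⇒ W = 0, so Q = ΔU = nCᵥΔT with Cᵥ = 3R/2 = 12.47 J/(mol·K).
ΔU = (4.08)(12.47)(440 − 399) = 2086 J.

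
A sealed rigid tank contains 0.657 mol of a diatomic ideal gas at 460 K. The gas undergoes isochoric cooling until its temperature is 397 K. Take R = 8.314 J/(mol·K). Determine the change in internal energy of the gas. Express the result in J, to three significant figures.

ΔU ≈ -860 J

Constant volume ⇒ W = 0, so Q = ΔU = nCᵥΔT with Cᵥ = 5R/2 = 20.79 J/(mol·K).
ΔU = (0.657)(20.79)(397 − 460) = -860.3 J.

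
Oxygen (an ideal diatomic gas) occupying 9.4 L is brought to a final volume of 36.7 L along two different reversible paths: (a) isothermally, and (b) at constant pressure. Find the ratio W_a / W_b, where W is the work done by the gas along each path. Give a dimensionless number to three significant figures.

W_a / W_b ≈ 0.469

Path (a) isothermal: W = P₁V₁ ln(V₂/V₁) → W_a/(P₁V₁) = 1.362.
Path (b) isobaric: W = P₁(V₂ − V₁) → W_b/(P₁V₁) = 2.904.
W_a / W_b = 1.362 / 2.904 = 0.469.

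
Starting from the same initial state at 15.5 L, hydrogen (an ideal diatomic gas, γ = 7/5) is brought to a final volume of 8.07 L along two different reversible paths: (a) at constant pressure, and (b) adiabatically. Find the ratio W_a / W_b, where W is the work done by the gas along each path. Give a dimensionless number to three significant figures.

W_a / W_b ≈ 0.643

Path (a) isobaric: W = P₁(V₂ − V₁) → W_a/(P₁V₁) = -0.4794.
Path (b) adiabatic: W = P₁V₁(1 − (V₁/V₂)^(γ−1))/(γ−1) → W_b/(P₁V₁) = -0.7458.
W_a / W_b = -0.4794 / -0.7458 = 0.6427.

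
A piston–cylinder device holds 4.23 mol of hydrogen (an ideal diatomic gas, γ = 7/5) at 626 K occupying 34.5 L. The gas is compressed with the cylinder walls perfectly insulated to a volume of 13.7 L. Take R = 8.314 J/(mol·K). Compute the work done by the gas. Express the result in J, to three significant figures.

Adiabatic: TV^(γ−1) = const with γ = 7/5.
T₂ = T₁ (V₁/V₂)^(γ−1) = 626 × (34.5/13.7)^0.4 = 626 × 1.447 = 905.8 K.
W_by = nCᵥ(T₁ − T₂) = (4.23)(20.79)(626 − 905.8) = -24597 J.

W ≈ -24600 J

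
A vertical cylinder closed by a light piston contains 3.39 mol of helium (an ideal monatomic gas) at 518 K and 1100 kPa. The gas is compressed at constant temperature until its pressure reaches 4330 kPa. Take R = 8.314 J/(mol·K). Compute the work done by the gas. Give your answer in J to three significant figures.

W ≈ -20000 J

Isothermal process: W = nRT ln(V₂/V₁) = nRT ln(P₁/P₂).
W = (3.39)(8.314)(518) × ln(1100/4330)
  = 14600 × ln(0.254) = 14600 × -1.37
W_by_gas = -20005 J.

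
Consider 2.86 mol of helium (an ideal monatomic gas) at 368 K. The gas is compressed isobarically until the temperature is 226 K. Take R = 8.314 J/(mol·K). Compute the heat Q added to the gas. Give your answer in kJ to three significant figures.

Q ≈ -8.44 kJ

Isobaric: W = nRΔT = (2.86)(8.314)(-142) = -3376 J.
ΔU = nCᵥΔT with Cᵥ = 3R/2: ΔU = (2.86)(12.47)(-142) = -5065 J.
Q = ΔU + W = -5065 − 3376 = -8441 J.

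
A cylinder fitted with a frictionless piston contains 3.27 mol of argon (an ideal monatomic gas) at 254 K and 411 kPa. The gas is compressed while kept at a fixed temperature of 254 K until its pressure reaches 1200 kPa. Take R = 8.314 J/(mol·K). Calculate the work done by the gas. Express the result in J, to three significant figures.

W ≈ -7400 J

Isothermal process: W = nRT ln(V₂/V₁) = nRT ln(P₁/P₂).
W = (3.27)(8.314)(254) × ln(411/1200)
  = 6905 × ln(0.3425) = 6905 × -1.071
W_by_gas = -7399 J.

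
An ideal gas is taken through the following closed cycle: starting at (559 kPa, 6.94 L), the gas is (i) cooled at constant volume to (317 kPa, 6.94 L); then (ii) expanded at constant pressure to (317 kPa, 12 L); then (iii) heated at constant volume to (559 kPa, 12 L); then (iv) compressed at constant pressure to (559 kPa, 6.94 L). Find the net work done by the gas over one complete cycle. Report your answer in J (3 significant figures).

W_net ≈ -1220 J

Constant-volume legs do no work.
W(ii) = (317)(12 − 6.94) = 1604 J; W(iv) = (559)(6.94 − 12) = -2829 J.
W_net = 1604 − 2829 = -1225 J (the counter-clockwise enclosed area).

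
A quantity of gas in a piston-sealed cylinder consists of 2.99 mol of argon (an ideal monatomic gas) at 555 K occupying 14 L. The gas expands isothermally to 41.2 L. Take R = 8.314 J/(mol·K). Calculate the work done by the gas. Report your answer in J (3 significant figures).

Isothermal: W = nRT ln(V₂/V₁).
W = (2.99)(8.314)(555) × ln(41.2/14)
  = 13797 × 1.079
W_by_gas = 14892 J.

W ≈ 14900 J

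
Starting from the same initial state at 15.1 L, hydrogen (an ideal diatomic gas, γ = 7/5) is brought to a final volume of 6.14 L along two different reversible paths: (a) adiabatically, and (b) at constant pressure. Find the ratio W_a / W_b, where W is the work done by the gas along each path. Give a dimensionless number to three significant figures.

Path (a) adiabatic: W = P₁V₁(1 − (V₁/V₂)^(γ−1))/(γ−1) → W_a/(P₁V₁) = -1.083.
Path (b) isobaric: W = P₁(V₂ − V₁) → W_b/(P₁V₁) = -0.5934.
W_a / W_b = -1.083 / -0.5934 = 1.825.

W_a / W_b ≈ 1.83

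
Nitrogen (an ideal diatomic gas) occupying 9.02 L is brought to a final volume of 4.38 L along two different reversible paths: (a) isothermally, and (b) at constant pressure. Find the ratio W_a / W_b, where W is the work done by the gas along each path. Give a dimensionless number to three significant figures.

W_a / W_b ≈ 1.40

Path (a) isothermal: W = P₁V₁ ln(V₂/V₁) → W_a/(P₁V₁) = -0.7224.
Path (b) isobaric: W = P₁(V₂ − V₁) → W_b/(P₁V₁) = -0.5144.
W_a / W_b = -0.7224 / -0.5144 = 1.404.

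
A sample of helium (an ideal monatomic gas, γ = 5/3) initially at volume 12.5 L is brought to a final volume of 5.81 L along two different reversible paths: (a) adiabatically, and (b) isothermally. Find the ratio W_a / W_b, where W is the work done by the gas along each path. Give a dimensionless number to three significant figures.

Path (a) adiabatic: W = P₁V₁(1 − (V₁/V₂)^(γ−1))/(γ−1) → W_a/(P₁V₁) = -0.9998.
Path (b) isothermal: W = P₁V₁ ln(V₂/V₁) → W_b/(P₁V₁) = -0.7661.
W_a / W_b = -0.9998 / -0.7661 = 1.305.

W_a / W_b ≈ 1.31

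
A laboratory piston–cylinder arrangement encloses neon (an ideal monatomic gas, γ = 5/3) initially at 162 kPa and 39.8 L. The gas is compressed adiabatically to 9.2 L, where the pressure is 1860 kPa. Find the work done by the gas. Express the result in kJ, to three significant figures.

W ≈ -16.0 kJ

Adiabatic: W = (P₁V₁ − P₂V₂)/(γ − 1) with γ = 5/3.
P₁V₁ = 6448 J, P₂V₂ = 17112 J.
W = (6448 − 17112) / 0.6667 = -15997 J.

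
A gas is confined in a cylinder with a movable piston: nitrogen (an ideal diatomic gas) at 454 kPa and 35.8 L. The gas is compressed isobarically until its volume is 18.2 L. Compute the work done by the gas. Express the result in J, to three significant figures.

W ≈ -7990 J

Isobaric: W = P ΔV.
W = (454 kPa)(18.2 − 35.8 L) = (454)(-17.6) = -7990 J.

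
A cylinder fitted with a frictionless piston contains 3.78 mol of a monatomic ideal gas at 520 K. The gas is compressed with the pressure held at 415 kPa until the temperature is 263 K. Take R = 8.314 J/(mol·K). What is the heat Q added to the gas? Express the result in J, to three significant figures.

Q ≈ -20200 J

Isobaric: W = nRΔT = (3.78)(8.314)(-257) = -8077 J.
ΔU = nCᵥΔT with Cᵥ = 3R/2: ΔU = (3.78)(12.47)(-257) = -12115 J.
Q = ΔU + W = -12115 − 8077 = -20192 J.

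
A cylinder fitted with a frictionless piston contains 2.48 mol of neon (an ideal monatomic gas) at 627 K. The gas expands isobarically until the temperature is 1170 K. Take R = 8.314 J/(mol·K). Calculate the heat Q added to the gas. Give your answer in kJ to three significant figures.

Q ≈ 28.0 kJ

Isobaric: W = nRΔT = (2.48)(8.314)(543) = 11196 J.
ΔU = nCᵥΔT with Cᵥ = 3R/2: ΔU = (2.48)(12.47)(543) = 16794 J.
Q = ΔU + W = 16794 + 11196 = 27990 J.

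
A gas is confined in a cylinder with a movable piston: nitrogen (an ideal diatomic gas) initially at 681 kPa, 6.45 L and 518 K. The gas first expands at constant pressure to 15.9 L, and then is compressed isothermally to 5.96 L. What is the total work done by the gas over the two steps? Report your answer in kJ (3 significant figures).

W_total ≈ -4.19 kJ

Step 1 (isobaric): W = PΔV = (681 kPa)(15.9 − 6.45 L) = 6435 J.
After step 1: P = 681 kPa, V = 15.9 L, T = 1277 K.
Step 2 (isothermal): W = P₁V₁ ln(V₂/V₁) = (10828) ln(5.96/15.9) = -10625 J.
W_total = 6435 − 10625 = -4189 J.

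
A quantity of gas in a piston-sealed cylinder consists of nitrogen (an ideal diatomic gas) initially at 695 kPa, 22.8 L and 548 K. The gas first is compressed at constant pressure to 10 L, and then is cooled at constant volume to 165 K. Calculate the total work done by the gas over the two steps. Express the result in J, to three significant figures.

Step 1 (isobaric): W = PΔV = (695 kPa)(10 − 22.8 L) = -8896 J.
Step 2 (isochoric): W = 0 (constant volume).
W_total = -8896 + 0 = -8896 J.

W_total ≈ -8900 J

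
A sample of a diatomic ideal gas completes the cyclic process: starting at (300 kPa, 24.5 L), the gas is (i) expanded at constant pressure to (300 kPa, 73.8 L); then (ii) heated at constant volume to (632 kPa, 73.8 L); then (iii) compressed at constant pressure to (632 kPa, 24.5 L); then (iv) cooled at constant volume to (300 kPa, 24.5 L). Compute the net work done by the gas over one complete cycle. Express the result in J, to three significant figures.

W_net ≈ -16400 J

Constant-volume legs do no work.
W(i) = (300)(73.8 − 24.5) = 14790 J; W(iii) = (632)(24.5 − 73.8) = -31158 J.
W_net = 14790 − 31158 = -16368 J (the counter-clockwise enclosed area).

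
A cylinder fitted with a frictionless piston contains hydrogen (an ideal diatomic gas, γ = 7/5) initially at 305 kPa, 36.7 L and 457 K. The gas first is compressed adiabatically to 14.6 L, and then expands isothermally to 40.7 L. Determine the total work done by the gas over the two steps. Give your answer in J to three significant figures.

Step 1 (adiabatic): W = (P₁V₁ − P₂V₂)/(γ−1) = (11194 − 16184)/0.4 = -12477 J.
After step 1: P = 1109 kPa, V = 14.6 L, T = 660.8 K.
Step 2 (isothermal): W = P₁V₁ ln(V₂/V₁) = (16184) ln(40.7/14.6) = 16592 J.
W_total = -12477 + 16592 = 4115 J.

W_total ≈ 4120 J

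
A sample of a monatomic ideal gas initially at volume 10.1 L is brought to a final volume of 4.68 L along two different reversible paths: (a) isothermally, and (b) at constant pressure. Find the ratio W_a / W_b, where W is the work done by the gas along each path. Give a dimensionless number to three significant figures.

W_a / W_b ≈ 1.43

Path (a) isothermal: W = P₁V₁ ln(V₂/V₁) → W_a/(P₁V₁) = -0.7692.
Path (b) isobaric: W = P₁(V₂ − V₁) → W_b/(P₁V₁) = -0.5366.
W_a / W_b = -0.7692 / -0.5366 = 1.433.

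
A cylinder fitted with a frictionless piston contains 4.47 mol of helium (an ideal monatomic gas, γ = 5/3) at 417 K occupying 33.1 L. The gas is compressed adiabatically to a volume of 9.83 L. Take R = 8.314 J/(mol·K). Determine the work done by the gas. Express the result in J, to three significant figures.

Adiabatic: TV^(γ−1) = const with γ = 5/3.
T₂ = T₁ (V₁/V₂)^(γ−1) = 417 × (33.1/9.83)^0.667 = 417 × 2.247 = 936.8 K.
W_by = nCᵥ(T₁ − T₂) = (4.47)(12.47)(417 − 936.8) = -28977 J.

W ≈ -29000 J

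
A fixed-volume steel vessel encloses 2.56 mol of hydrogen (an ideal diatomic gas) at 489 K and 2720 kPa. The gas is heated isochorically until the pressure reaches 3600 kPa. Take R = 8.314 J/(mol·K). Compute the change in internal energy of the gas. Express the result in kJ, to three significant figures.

Constant volume ⇒ W = 0, so Q = ΔU = nCᵥΔT with Cᵥ = 5R/2 = 20.79 J/(mol·K).
At constant V, T₂/T₁ = P₂/P₁ ⇒ ΔT = T₁(P₂/P₁ − 1) = 489·(3600/2720 − 1) = 158.2 K.
ΔU = (2.56)(20.79)(158.2) = 8418 J.

ΔU ≈ 8.42 kJ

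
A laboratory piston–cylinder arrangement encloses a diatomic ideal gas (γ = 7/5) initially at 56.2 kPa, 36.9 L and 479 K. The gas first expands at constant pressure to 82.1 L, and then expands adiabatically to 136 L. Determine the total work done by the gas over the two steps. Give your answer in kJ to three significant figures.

W_total ≈ 4.65 kJ

Step 1 (isobaric): W = PΔV = (56.2 kPa)(82.1 − 36.9 L) = 2540 J.
After step 1: P = 56.2 kPa, V = 82.1 L, T = 1066 K.
Step 2 (adiabatic): W = (P₁V₁ − P₂V₂)/(γ−1) = (4614 − 3771)/0.4 = 2109 J.
W_total = 2540 + 2109 = 4649 J.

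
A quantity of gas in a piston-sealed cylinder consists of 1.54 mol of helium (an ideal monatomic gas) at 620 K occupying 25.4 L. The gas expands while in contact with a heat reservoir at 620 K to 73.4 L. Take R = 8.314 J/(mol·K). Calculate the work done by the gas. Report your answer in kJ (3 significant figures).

Isothermal: W = nRT ln(V₂/V₁).
W = (1.54)(8.314)(620) × ln(73.4/25.4)
  = 7938 × 1.061
W_by_gas = 8424 J.

W ≈ 8.42 kJ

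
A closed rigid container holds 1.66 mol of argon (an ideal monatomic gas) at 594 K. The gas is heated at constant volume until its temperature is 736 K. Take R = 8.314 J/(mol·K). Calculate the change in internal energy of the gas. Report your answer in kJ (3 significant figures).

Constant volume ⇒ W = 0, so Q = ΔU = nCᵥΔT with Cᵥ = 3R/2 = 12.47 J/(mol·K).
ΔU = (1.66)(12.47)(736 − 594) = 2940 J.

ΔU ≈ 2.94 kJ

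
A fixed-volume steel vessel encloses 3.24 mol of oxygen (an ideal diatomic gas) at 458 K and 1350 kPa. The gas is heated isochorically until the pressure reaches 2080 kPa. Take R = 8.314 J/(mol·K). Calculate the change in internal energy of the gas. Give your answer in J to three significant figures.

ΔU ≈ 16700 J

Constant volume ⇒ W = 0, so Q = ΔU = nCᵥΔT with Cᵥ = 5R/2 = 20.79 J/(mol·K).
At constant V, T₂/T₁ = P₂/P₁ ⇒ ΔT = T₁(P₂/P₁ − 1) = 458·(2080/1350 − 1) = 247.7 K.
ΔU = (3.24)(20.79)(247.7) = 16678 J.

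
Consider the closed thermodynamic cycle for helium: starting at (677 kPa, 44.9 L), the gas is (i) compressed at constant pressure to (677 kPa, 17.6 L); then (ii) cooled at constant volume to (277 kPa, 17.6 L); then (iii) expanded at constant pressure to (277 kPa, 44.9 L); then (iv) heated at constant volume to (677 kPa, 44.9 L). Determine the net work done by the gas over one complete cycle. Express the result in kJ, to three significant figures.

Constant-volume legs do no work.
W(i) = (677)(17.6 − 44.9) = -18482 J; W(iii) = (277)(44.9 − 17.6) = 7562 J.
W_net = -18482 + 7562 = -10920 J (the counter-clockwise enclosed area).

W_net ≈ -10.9 kJ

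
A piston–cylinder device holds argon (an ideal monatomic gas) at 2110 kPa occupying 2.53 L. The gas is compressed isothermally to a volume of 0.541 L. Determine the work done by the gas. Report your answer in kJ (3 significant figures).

Isothermal: W = nRT ln(V₂/V₁) = P₁V₁ ln(V₂/V₁).
P₁V₁ = (2110 kPa)(2.53 L) = 5338 J.
W = 5338 × ln(0.541/2.53) = 5338 × -1.543
W_by_gas = -8235 J.

W ≈ -8.23 kJ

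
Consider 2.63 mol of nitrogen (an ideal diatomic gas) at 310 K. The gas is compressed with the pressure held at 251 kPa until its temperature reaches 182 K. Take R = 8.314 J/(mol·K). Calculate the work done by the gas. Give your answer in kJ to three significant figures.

W ≈ -2.80 kJ

Isobaric: W = P ΔV = nR ΔT.
W = (2.63)(8.314)(182 − 310) = -2799 J.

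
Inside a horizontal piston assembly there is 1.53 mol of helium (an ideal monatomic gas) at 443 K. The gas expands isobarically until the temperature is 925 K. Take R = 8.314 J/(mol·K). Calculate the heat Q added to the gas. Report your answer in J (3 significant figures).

Isobaric: W = nRΔT = (1.53)(8.314)(482) = 6131 J.
ΔU = nCᵥΔT with Cᵥ = 3R/2: ΔU = (1.53)(12.47)(482) = 9197 J.
Q = ΔU + W = 9197 + 6131 = 15328 J.

Q ≈ 15300 J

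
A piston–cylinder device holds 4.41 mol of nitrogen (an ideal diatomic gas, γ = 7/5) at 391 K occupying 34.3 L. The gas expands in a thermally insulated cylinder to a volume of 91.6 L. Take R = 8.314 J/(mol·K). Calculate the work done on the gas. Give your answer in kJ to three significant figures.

W ≈ -11.6 kJ

Adiabatic: TV^(γ−1) = const with γ = 7/5.
T₂ = T₁ (V₁/V₂)^(γ−1) = 391 × (34.3/91.6)^0.4 = 391 × 0.6751 = 264 K.
W_by = nCᵥ(T₁ − T₂) = (4.41)(20.79)(391 − 264) = 11645 J.
Work on gas = −W_by = -11645 J.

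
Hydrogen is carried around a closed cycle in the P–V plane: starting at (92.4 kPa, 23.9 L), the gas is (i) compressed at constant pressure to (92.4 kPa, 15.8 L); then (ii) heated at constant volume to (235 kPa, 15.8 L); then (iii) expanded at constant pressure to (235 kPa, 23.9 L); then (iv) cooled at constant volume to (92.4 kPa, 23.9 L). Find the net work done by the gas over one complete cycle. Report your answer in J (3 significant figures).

W_net ≈ 1160 J

Constant-volume legs do no work.
W(i) = (92.4)(15.8 − 23.9) = -748.4 J; W(iii) = (235)(23.9 − 15.8) = 1903 J.
W_net = -748.4 + 1903 = 1155 J (the clockwise enclosed area).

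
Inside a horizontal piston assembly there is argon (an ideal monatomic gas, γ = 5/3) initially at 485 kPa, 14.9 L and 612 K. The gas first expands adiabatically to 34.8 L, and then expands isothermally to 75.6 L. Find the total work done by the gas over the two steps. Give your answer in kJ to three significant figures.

W_total ≈ 7.87 kJ

Step 1 (adiabatic): W = (P₁V₁ − P₂V₂)/(γ−1) = (7226 − 4105)/0.667 = 4682 J.
After step 1: P = 118 kPa, V = 34.8 L, T = 347.7 K.
Step 2 (isothermal): W = P₁V₁ ln(V₂/V₁) = (4105) ln(75.6/34.8) = 3185 J.
W_total = 4682 + 3185 = 7867 J.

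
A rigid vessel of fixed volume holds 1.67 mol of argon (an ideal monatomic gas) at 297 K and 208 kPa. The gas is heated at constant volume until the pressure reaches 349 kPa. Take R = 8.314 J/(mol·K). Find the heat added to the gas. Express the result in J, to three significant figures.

Q ≈ 4190 J

Constant volume ⇒ W = 0, so Q = ΔU = nCᵥΔT with Cᵥ = 3R/2 = 12.47 J/(mol·K).
At constant V, T₂/T₁ = P₂/P₁ ⇒ ΔT = T₁(P₂/P₁ − 1) = 297·(349/208 − 1) = 201.3 K.
ΔU = (1.67)(12.47)(201.3) = 4193 J.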